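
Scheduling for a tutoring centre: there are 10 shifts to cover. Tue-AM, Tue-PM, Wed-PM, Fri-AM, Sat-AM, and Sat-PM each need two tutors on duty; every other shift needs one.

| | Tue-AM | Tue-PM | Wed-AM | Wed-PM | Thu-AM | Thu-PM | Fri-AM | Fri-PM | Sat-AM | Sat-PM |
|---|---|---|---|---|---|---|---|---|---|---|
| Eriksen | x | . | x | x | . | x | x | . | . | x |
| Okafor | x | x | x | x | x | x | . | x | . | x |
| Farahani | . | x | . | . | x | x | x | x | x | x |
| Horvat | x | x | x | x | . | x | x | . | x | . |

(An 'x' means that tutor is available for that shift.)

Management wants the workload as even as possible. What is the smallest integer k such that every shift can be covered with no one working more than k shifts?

4

With 4 tutors and 16 worker-slots to fill, someone must work at least ⌈16/4⌉ = 4 shifts, so k ≥ 4.
k = 4 works: Tue-AM→Eriksen+Okafor, Tue-PM→Okafor+Farahani, Wed-AM→Eriksen, Wed-PM→Eriksen+Horvat, Thu-AM→Okafor, Thu-PM→Horvat, Fri-AM→Farahani+Horvat, Fri-PM→Okafor, Sat-AM→Farahani+Horvat, Sat-PM→Eriksen+Farahani.
Loads: Eriksen 4, Okafor 4, Farahani 4, Horvat 4 — all ≤ 4.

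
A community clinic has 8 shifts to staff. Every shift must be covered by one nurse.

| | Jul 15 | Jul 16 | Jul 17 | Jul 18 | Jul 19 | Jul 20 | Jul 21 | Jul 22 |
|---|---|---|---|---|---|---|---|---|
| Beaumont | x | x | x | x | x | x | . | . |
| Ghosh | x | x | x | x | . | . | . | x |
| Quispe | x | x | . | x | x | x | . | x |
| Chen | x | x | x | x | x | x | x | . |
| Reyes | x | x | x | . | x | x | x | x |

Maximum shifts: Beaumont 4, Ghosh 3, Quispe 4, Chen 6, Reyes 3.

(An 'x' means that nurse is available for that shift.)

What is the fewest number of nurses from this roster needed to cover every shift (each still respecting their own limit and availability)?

8 slots to fill and no one can take more than 6, so at least ⌈8/6⌉ = 2 nurses are needed.
Ghosh and Chen alone can cover everything: Jul 15→Ghosh, Jul 16→Ghosh, Jul 17→Chen, Jul 18→Chen, Jul 19→Chen, Jul 20→Chen, Jul 21→Chen, Jul 22→Ghosh.

2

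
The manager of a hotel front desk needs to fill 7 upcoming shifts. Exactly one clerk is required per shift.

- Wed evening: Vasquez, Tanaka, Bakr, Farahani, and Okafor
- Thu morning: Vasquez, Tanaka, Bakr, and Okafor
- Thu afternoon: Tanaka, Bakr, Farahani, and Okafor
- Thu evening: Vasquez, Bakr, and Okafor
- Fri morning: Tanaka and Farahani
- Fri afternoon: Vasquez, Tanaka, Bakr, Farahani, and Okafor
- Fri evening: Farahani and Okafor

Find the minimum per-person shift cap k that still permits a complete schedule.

2

With 5 clerks and 7 worker-slots to fill, someone must work at least ⌈7/5⌉ = 2 shifts, so k ≥ 2.
k = 2 works: Wed evening→Bakr, Thu morning→Vasquez, Thu afternoon→Tanaka, Thu evening→Vasquez, Fri morning→Tanaka, Fri afternoon→Bakr, Fri evening→Farahani.
Loads: Vasquez 2, Tanaka 2, Bakr 2, Farahani 1, Okafor 0 — all ≤ 2.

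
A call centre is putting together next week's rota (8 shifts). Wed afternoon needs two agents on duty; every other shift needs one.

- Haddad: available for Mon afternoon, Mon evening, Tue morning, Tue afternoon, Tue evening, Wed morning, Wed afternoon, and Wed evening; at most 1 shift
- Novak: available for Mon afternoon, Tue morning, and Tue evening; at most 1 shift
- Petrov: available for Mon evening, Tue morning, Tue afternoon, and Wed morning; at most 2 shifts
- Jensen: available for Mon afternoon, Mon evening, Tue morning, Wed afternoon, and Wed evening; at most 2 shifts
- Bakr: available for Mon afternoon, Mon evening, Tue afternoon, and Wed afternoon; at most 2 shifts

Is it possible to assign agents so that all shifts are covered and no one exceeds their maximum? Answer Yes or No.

Total capacity is 1+1+2+2+2 = 8 but 9 worker-slots are needed — infeasible.

No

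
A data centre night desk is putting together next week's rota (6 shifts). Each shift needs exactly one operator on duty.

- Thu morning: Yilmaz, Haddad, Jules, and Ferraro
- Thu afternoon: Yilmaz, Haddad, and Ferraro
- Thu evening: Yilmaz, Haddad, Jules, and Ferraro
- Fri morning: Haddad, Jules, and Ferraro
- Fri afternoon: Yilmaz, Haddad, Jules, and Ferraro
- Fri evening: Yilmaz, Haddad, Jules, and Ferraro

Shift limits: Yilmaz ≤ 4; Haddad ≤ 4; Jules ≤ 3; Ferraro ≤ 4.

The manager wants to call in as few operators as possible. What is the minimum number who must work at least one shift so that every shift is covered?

2

6 slots to fill and no one can take more than 4, so at least ⌈6/4⌉ = 2 operators are needed.
Yilmaz and Haddad alone can cover everything: Thu morning→Yilmaz, Thu afternoon→Yilmaz, Thu evening→Yilmaz, Fri morning→Haddad, Fri afternoon→Yilmaz, Fri evening→Haddad.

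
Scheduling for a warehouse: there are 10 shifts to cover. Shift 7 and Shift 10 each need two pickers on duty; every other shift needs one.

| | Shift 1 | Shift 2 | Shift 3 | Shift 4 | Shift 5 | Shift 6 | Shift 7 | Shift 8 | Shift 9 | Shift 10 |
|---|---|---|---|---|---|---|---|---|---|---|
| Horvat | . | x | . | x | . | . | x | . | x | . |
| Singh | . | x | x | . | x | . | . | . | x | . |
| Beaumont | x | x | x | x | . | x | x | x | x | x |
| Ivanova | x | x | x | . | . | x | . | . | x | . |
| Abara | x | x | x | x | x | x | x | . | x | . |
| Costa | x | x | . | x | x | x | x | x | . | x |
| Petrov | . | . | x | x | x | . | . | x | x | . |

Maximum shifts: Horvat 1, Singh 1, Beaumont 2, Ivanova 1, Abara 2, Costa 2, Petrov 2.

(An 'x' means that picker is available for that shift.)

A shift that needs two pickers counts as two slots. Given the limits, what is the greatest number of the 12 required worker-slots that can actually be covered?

11

Total capacity across all pickers is 1+1+2+1+2+2+2 = 11, and 12 slots are needed, so at most 11 can be filled.
An assignment achieving 11: Shift 1→Ivanova, Shift 3→Petrov, Shift 4→Costa, Shift 5→Singh, Shift 6→Abara, Shift 7→Horvat+Abara, Shift 8→Beaumont, Shift 9→Petrov, Shift 10→Beaumont+Costa.
Loads: Horvat 1/1, Singh 1/1, Beaumont 2/2, Ivanova 1/1, Abara 2/2, Costa 2/2, Petrov 2/2.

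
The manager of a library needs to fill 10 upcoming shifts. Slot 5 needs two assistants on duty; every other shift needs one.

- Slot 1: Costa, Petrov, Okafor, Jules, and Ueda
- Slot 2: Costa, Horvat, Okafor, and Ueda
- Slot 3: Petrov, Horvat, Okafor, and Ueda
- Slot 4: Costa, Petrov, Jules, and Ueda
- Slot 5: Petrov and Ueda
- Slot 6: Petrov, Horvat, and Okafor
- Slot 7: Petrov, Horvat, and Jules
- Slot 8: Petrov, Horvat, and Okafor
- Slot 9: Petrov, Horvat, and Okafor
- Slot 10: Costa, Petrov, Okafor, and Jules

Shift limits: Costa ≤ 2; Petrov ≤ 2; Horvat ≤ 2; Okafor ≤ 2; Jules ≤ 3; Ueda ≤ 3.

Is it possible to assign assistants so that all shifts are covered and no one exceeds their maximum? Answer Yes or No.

Slot 5 can only be covered by Petrov and Ueda, so that assignment is forced.
One valid schedule: Slot 1→Jules, Slot 2→Costa, Slot 3→Okafor, Slot 4→Costa, Slot 5→Petrov+Ueda, Slot 6→Petrov, Slot 7→Horvat, Slot 8→Horvat, Slot 9→Okafor, Slot 10→Jules.
Loads: Costa 2/2, Petrov 2/2, Horvat 2/2, Okafor 2/2, Jules 2/3, Ueda 1/3 — all within limits.

Yes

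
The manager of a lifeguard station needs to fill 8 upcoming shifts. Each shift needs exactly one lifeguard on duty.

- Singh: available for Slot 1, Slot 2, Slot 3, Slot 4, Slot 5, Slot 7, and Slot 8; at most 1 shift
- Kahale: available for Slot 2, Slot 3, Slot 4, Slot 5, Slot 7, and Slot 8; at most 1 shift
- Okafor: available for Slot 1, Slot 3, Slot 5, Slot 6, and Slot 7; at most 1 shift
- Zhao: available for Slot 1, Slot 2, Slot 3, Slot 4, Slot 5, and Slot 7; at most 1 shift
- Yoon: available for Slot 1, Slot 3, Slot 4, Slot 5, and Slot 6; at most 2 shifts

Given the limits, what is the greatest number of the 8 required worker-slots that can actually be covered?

6

Total capacity across all lifeguards is 1+1+1+1+2 = 6, and 8 slots are needed, so at most 6 can be filled.
An assignment achieving 6: Slot 1→Zhao, Slot 2→Kahale, Slot 3→Yoon, Slot 4→Yoon, Slot 6→Okafor, Slot 8→Singh.
Loads: Singh 1/1, Kahale 1/1, Okafor 1/1, Zhao 1/1, Yoon 2/2.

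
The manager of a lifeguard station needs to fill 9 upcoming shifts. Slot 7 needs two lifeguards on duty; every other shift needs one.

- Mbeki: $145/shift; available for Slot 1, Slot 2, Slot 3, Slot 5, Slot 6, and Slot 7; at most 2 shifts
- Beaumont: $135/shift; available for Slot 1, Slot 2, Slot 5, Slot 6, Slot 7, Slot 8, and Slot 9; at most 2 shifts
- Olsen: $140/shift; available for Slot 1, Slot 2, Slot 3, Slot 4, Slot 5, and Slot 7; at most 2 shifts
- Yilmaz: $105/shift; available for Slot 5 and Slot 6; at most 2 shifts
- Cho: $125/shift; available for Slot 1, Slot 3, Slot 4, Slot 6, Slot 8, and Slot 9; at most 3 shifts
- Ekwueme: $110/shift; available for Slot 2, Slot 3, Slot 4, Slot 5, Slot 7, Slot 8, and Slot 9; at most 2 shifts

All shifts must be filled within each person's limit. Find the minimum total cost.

$1215

Picking the cheapest available lifeguard for each shift independently would cost $1130, but that ignores the shift limits.
An optimal schedule: Slot 1→Cho, Slot 2→Beaumont, Slot 3→Cho, Slot 4→Ekwueme, Slot 5→Yilmaz, Slot 6→Yilmaz, Slot 7→Beaumont+Olsen, Slot 8→Ekwueme, Slot 9→Cho.
Total: 125 + 135 + 125 + 110 + 105 + 105 + 135 + 140 + 110 + 125 = $1215.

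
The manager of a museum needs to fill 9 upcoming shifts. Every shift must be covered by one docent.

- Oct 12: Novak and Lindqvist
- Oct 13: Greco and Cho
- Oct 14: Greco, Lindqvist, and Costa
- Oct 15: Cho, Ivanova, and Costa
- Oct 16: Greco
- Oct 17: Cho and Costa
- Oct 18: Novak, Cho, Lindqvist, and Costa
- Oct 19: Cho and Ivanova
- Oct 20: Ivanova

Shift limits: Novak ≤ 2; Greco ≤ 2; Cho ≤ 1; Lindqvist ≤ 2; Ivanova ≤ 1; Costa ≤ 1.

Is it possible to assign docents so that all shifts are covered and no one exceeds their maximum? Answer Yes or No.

Total capacity is 9 and 9 slots are needed, so capacity alone doesn't rule it out.
Shifts {Oct 15, Oct 17, Oct 19, Oct 20} need 4 worker-slots in total, but the docents available for any of those shifts (Cho, Ivanova, and Costa) can supply at most 3 among them. So no valid schedule exists.

No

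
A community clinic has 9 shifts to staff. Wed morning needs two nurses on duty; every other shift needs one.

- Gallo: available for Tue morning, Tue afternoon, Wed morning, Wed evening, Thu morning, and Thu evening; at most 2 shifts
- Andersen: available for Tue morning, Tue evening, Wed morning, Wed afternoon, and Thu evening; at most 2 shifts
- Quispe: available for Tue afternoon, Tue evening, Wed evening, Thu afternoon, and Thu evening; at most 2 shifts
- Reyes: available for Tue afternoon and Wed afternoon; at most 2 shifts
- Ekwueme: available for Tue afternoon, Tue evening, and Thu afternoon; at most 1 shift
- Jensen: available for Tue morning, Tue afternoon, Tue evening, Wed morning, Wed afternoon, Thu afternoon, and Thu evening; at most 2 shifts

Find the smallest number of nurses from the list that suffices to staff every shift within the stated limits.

10 slots to fill and no one can take more than 2, so at least ⌈10/2⌉ = 5 nurses are needed.
Gallo, Andersen, Quispe, Reyes, and Jensen alone can cover everything: Tue morning→Andersen, Tue afternoon→Reyes, Tue evening→Quispe, Wed morning→Andersen+Jensen, Wed afternoon→Reyes, Wed evening→Gallo, Thu morning→Gallo, Thu afternoon→Quispe, Thu evening→Jensen.

5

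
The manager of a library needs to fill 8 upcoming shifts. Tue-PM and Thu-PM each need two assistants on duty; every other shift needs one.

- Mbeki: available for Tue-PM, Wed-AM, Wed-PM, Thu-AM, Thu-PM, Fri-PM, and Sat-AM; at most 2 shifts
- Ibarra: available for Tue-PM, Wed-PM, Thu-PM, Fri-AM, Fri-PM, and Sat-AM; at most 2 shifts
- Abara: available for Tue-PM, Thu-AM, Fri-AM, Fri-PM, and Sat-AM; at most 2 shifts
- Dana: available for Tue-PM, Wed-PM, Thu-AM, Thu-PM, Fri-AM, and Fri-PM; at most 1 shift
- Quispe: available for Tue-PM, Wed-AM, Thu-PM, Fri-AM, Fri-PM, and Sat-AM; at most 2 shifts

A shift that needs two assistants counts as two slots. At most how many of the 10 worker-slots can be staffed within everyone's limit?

Total capacity across all assistants is 2+2+2+1+2 = 9, and 10 slots are needed, so at most 9 can be filled.
An assignment achieving 9: Tue-PM→Quispe, Wed-AM→Mbeki, Wed-PM→Mbeki, Thu-AM→Abara, Thu-PM→Ibarra+Dana, Fri-AM→Ibarra, Fri-PM→Quispe, Sat-AM→Abara.
Loads: Mbeki 2/2, Ibarra 2/2, Abara 2/2, Dana 1/1, Quispe 2/2.

9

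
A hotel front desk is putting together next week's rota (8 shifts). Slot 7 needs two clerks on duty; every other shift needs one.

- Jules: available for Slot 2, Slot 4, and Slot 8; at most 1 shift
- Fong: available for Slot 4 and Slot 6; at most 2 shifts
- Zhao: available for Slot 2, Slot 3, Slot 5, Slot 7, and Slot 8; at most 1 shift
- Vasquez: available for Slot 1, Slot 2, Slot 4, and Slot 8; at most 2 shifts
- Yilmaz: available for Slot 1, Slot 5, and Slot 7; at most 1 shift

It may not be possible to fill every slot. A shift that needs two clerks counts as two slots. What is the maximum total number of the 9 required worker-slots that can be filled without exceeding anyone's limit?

7

Total capacity across all clerks is 1+2+1+2+1 = 7, and 9 slots are needed, so at most 7 can be filled.
An assignment achieving 7: Slot 1→Vasquez, Slot 2→Jules, Slot 3→Zhao, Slot 4→Fong, Slot 5→Yilmaz, Slot 6→Fong, Slot 8→Vasquez.
Loads: Jules 1/1, Fong 2/2, Zhao 1/1, Vasquez 2/2, Yilmaz 1/1.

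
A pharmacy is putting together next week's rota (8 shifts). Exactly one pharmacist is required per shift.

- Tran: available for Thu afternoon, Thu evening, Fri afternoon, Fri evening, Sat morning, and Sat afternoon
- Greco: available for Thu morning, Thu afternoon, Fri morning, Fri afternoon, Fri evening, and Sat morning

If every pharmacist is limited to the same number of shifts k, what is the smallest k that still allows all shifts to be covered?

4

With 2 pharmacists and 8 worker-slots to fill, someone must work at least ⌈8/2⌉ = 4 shifts, so k ≥ 4.
k = 4 works: Thu morning→Greco, Thu afternoon→Tran, Thu evening→Tran, Fri morning→Greco, Fri afternoon→Tran, Fri evening→Greco, Sat morning→Greco, Sat afternoon→Tran.
Loads: Tran 4, Greco 4 — all ≤ 4.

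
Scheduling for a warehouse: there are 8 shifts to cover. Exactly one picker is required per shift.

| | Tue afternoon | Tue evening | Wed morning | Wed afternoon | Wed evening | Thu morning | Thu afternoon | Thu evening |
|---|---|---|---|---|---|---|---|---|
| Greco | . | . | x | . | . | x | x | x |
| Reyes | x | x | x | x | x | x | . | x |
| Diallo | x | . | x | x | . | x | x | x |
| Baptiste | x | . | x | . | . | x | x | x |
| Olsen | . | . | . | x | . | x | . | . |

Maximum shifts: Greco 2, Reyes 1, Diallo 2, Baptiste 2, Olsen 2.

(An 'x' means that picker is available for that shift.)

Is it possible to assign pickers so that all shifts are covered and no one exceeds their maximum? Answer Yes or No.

No

Total capacity is 9 and 8 slots are needed, so capacity alone doesn't rule it out.
Shifts {Tue evening, Wed evening} need 2 worker-slots in total, but the pickers available for any of those shifts (Reyes) can supply at most 1 among them. So no valid schedule exists.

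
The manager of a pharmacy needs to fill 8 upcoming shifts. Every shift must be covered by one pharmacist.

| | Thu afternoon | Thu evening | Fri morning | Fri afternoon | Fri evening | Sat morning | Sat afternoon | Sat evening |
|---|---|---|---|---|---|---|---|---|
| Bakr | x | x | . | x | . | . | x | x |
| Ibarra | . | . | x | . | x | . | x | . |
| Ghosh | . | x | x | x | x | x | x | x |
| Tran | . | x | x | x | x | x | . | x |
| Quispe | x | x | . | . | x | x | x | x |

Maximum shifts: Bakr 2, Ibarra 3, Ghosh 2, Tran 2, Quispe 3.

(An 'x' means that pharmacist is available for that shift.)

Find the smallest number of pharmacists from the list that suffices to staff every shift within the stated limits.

3

8 slots to fill and no one can take more than 3, so at least ⌈8/3⌉ = 3 pharmacists are needed.
Bakr, Ibarra, and Quispe alone can cover everything: Thu afternoon→Bakr, Thu evening→Quispe, Fri morning→Ibarra, Fri afternoon→Bakr, Fri evening→Ibarra, Sat morning→Quispe, Sat afternoon→Ibarra, Sat evening→Quispe.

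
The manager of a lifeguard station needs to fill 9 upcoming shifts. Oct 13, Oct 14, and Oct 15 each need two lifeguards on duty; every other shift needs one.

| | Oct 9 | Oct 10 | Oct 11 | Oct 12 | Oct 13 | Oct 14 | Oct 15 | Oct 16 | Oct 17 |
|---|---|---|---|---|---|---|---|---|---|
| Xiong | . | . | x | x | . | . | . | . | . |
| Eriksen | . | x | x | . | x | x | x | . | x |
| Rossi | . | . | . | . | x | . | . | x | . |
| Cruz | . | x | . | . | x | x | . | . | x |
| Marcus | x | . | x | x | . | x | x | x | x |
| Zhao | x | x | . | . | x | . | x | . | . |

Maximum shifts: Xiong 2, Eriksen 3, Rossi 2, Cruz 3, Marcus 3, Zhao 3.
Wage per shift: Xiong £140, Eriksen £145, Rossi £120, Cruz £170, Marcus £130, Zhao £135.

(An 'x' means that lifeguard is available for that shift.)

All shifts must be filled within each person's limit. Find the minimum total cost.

Picking the cheapest available lifeguard for each shift independently would cost £1570, but that ignores the shift limits.
An optimal schedule: Oct 9→Marcus, Oct 10→Zhao, Oct 11→Xiong, Oct 12→Xiong, Oct 13→Rossi+Zhao, Oct 14→Marcus+Eriksen, Oct 15→Marcus+Zhao, Oct 16→Rossi, Oct 17→Eriksen.
Total: 130 + 135 + 140 + 140 + 120 + 135 + 130 + 145 + 130 + 135 + 120 + 145 = £1605.

£1605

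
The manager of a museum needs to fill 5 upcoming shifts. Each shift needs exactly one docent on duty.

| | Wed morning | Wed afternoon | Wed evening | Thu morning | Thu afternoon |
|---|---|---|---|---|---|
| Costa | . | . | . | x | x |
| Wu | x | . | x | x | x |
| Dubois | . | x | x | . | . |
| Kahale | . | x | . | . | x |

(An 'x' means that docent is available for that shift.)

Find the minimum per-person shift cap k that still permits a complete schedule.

2

With 4 docents and 5 worker-slots to fill, someone must work at least ⌈5/4⌉ = 2 shifts, so k ≥ 2.
k = 2 works: Wed morning→Wu, Wed afternoon→Dubois, Wed evening→Wu, Thu morning→Costa, Thu afternoon→Costa.
Loads: Costa 2, Wu 2, Dubois 1, Kahale 0 — all ≤ 2.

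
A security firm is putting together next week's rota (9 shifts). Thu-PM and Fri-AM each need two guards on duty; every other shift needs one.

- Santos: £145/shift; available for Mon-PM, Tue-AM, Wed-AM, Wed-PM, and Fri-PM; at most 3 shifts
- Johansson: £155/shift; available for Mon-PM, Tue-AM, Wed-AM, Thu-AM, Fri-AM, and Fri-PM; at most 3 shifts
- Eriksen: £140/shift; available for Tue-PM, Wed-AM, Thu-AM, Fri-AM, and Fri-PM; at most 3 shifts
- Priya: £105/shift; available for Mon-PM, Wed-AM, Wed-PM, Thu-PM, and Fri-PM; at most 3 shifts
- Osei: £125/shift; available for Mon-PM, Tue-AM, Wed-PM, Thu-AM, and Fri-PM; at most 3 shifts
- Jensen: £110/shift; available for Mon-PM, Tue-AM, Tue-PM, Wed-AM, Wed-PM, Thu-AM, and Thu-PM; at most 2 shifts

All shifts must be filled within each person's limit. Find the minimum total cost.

Thu-PM can only be covered by Priya and Jensen, so that assignment is forced.
Fri-AM can only be covered by Johansson and Eriksen, so that assignment is forced.
Picking the cheapest available guard for each shift independently would cost £1260, but that ignores the shift limits.
An optimal schedule: Mon-PM→Priya, Tue-AM→Osei, Tue-PM→Jensen, Wed-AM→Eriksen, Wed-PM→Priya, Thu-AM→Osei, Thu-PM→Priya+Jensen, Fri-AM→Eriksen+Johansson, Fri-PM→Osei.
Total: 105 + 125 + 110 + 140 + 105 + 125 + 105 + 110 + 140 + 155 + 125 = £1345.

£1345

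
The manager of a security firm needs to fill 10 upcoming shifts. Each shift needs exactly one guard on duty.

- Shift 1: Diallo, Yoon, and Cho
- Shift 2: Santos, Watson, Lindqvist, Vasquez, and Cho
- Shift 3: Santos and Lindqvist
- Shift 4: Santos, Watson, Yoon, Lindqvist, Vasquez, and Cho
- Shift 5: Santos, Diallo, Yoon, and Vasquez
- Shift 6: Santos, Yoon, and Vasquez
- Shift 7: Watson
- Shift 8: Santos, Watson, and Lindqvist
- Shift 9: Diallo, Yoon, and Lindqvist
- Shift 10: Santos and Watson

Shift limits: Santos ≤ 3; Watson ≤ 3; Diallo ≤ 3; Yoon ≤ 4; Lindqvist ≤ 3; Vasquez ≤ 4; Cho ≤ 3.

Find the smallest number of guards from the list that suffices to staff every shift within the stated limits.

3

10 slots to fill and no one can take more than 4, so at least ⌈10/4⌉ = 3 guards are needed.
Santos, Watson, and Yoon alone can cover everything: Shift 1→Yoon, Shift 2→Santos, Shift 3→Santos, Shift 4→Yoon, Shift 5→Santos, Shift 6→Yoon, Shift 7→Watson, Shift 8→Watson, Shift 9→Yoon, Shift 10→Watson.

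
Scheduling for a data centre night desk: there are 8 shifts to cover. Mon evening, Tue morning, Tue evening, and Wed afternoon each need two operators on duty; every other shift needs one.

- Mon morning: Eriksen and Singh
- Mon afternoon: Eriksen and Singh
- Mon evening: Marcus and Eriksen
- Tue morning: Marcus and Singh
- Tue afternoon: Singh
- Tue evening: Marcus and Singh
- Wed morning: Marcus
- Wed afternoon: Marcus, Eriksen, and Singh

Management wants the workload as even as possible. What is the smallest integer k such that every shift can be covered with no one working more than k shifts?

With 3 operators and 12 worker-slots to fill, someone must work at least ⌈12/3⌉ = 4 shifts, so k ≥ 4.
k = 4 works: Mon morning→Eriksen, Mon afternoon→Eriksen, Mon evening→Marcus+Eriksen, Tue morning→Marcus+Singh, Tue afternoon→Singh, Tue evening→Marcus+Singh, Wed morning→Marcus, Wed afternoon→Eriksen+Singh.
Loads: Marcus 4, Eriksen 4, Singh 4 — all ≤ 4.

4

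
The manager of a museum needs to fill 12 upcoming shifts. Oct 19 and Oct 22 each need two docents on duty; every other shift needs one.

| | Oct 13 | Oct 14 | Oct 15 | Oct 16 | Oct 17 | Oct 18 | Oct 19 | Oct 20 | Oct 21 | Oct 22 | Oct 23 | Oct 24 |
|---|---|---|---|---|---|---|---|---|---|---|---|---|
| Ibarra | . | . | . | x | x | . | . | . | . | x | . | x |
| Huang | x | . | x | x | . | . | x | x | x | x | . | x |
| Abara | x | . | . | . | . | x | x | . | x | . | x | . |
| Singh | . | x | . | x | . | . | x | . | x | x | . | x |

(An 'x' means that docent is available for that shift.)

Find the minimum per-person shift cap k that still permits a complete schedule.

4

With 4 docents and 14 worker-slots to fill, someone must work at least ⌈14/4⌉ = 4 shifts, so k ≥ 4.
k = 4 works: Oct 13→Huang, Oct 14→Singh, Oct 15→Huang, Oct 16→Ibarra, Oct 17→Ibarra, Oct 18→Abara, Oct 19→Huang+Abara, Oct 20→Huang, Oct 21→Abara, Oct 22→Ibarra+Singh, Oct 23→Abara, Oct 24→Ibarra.
Loads: Ibarra 4, Huang 4, Abara 4, Singh 2 — all ≤ 4.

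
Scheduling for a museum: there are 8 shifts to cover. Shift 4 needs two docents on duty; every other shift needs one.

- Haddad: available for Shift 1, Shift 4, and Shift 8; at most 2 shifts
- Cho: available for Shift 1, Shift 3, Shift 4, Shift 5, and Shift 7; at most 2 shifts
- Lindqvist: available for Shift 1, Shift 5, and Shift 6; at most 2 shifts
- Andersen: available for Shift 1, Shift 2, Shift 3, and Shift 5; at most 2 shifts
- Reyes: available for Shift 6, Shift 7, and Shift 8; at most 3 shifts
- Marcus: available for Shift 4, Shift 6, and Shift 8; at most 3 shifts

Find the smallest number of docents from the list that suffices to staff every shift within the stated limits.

9 slots to fill and no one can take more than 3, so at least ⌈9/3⌉ = 3 docents are needed.
Any 3 docents together have capacity at most 3+3+2 = 8 < 9 slots, so 3 can never suffice.
Haddad, Cho, Andersen, and Reyes alone can cover everything: Shift 1→Haddad, Shift 2→Andersen, Shift 3→Cho, Shift 4→Haddad+Cho, Shift 5→Andersen, Shift 6→Reyes, Shift 7→Reyes, Shift 8→Reyes.

4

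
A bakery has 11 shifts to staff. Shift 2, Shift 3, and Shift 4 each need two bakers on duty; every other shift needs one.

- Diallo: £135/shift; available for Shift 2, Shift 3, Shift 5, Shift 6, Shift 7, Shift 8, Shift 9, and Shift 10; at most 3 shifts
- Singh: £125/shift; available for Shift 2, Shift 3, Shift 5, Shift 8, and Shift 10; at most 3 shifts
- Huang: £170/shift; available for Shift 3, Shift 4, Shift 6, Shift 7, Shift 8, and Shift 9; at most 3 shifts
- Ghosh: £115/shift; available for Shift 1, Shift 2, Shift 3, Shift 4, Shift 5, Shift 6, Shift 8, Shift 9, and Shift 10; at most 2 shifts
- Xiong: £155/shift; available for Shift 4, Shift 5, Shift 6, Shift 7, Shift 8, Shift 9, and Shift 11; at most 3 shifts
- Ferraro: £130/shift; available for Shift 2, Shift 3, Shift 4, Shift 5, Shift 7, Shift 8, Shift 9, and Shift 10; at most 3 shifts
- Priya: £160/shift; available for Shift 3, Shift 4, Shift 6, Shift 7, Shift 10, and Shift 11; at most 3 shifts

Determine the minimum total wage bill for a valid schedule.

£1865

Shift 1 can only be covered by Ghosh, so that assignment is forced.
Picking the cheapest available baker for each shift independently would cost £1700, but that ignores the shift limits.
An optimal schedule: Shift 1→Ghosh, Shift 2→Singh+Diallo, Shift 3→Singh+Diallo, Shift 4→Ferraro+Xiong, Shift 5→Ghosh, Shift 6→Diallo, Shift 7→Ferraro, Shift 8→Xiong, Shift 9→Ferraro, Shift 10→Singh, Shift 11→Xiong.
Total: 115 + 125 + 135 + 125 + 135 + 130 + 155 + 115 + 135 + 130 + 155 + 130 + 125 + 155 = £1865.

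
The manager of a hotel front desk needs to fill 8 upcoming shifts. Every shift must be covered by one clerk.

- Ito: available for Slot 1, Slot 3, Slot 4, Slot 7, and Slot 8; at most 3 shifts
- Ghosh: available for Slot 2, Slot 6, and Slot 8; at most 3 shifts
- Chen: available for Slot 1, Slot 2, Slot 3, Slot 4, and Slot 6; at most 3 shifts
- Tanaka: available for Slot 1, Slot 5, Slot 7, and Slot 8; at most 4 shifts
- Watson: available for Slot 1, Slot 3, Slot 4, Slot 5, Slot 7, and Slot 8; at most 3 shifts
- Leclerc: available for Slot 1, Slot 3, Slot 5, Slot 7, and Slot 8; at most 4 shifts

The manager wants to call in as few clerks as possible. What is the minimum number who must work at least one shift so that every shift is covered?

8 slots to fill and no one can take more than 4, so at least ⌈8/4⌉ = 2 clerks are needed.
No set of 2 clerks can cover every shift (each such set leaves at least one shift with no one available or exceeds a cap).
Ito, Ghosh, and Tanaka alone can cover everything: Slot 1→Ito, Slot 2→Ghosh, Slot 3→Ito, Slot 4→Ito, Slot 5→Tanaka, Slot 6→Ghosh, Slot 7→Tanaka, Slot 8→Ghosh.

3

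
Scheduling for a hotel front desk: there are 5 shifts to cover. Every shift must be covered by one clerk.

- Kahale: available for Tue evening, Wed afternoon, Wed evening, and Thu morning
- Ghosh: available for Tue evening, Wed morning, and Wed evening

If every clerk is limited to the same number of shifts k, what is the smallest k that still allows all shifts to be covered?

With 2 clerks and 5 worker-slots to fill, someone must work at least ⌈5/2⌉ = 3 shifts, so k ≥ 3.
k = 3 works: Tue evening→Kahale, Wed morning→Ghosh, Wed afternoon→Kahale, Wed evening→Ghosh, Thu morning→Kahale.
Loads: Kahale 3, Ghosh 2 — all ≤ 3.

3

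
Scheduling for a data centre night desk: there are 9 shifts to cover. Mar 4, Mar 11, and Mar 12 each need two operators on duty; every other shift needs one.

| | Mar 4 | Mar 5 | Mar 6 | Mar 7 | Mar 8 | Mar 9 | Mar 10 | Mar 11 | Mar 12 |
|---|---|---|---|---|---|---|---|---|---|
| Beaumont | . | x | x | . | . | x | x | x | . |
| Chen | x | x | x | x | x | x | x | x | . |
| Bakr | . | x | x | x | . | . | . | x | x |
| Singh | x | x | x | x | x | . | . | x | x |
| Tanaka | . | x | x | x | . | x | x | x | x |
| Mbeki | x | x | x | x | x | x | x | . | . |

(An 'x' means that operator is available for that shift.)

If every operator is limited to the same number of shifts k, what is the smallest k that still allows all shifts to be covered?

With 6 operators and 12 worker-slots to fill, someone must work at least ⌈12/6⌉ = 2 shifts, so k ≥ 2.
k = 2 works: Mar 4→Chen+Singh, Mar 5→Mbeki, Mar 6→Mbeki, Mar 7→Tanaka, Mar 8→Chen, Mar 9→Beaumont, Mar 10→Beaumont, Mar 11→Bakr+Tanaka, Mar 12→Bakr+Singh.
Loads: Beaumont 2, Chen 2, Bakr 2, Singh 2, Tanaka 2, Mbeki 2 — all ≤ 2.

2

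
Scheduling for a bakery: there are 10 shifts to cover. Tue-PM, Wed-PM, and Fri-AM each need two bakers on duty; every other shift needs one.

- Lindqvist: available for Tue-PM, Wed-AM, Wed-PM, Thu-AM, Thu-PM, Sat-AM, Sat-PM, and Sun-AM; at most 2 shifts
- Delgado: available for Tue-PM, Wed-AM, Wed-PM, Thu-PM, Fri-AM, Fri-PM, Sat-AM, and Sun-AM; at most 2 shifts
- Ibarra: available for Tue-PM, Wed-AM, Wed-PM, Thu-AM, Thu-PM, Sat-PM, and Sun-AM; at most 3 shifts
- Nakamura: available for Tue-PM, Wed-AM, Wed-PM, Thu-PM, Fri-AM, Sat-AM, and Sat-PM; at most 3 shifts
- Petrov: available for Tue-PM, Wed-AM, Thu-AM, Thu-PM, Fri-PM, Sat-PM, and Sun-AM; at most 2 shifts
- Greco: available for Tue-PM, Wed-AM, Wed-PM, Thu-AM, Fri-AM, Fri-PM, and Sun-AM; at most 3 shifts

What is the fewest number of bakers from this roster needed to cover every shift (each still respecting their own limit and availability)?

13 slots to fill and no one can take more than 3, so at least ⌈13/3⌉ = 5 bakers are needed.
Lindqvist, Delgado, Ibarra, Nakamura, and Greco alone can cover everything: Tue-PM→Nakamura+Greco, Wed-AM→Greco, Wed-PM→Nakamura+Greco, Thu-AM→Lindqvist, Thu-PM→Ibarra, Fri-AM→Delgado+Nakamura, Fri-PM→Delgado, Sat-AM→Lindqvist, Sat-PM→Ibarra, Sun-AM→Ibarra.

5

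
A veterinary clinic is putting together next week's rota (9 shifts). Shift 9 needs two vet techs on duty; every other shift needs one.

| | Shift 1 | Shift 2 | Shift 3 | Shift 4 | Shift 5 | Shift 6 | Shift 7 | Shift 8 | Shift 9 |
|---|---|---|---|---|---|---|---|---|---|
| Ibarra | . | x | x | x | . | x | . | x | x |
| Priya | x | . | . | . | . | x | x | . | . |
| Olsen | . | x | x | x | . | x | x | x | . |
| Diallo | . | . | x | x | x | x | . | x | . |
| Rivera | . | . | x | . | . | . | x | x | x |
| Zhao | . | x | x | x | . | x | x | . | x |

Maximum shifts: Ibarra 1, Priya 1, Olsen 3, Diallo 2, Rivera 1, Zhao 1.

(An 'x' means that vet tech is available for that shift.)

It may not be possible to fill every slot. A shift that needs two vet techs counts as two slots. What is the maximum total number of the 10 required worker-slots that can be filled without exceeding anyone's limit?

9

Total capacity across all vet techs is 1+1+3+2+1+1 = 9, and 10 slots are needed, so at most 9 can be filled.
An assignment achieving 9: Shift 1→Priya, Shift 2→Ibarra, Shift 3→Diallo, Shift 4→Olsen, Shift 5→Diallo, Shift 7→Olsen, Shift 8→Olsen, Shift 9→Rivera+Zhao.
Loads: Ibarra 1/1, Priya 1/1, Olsen 3/3, Diallo 2/2, Rivera 1/1, Zhao 1/1.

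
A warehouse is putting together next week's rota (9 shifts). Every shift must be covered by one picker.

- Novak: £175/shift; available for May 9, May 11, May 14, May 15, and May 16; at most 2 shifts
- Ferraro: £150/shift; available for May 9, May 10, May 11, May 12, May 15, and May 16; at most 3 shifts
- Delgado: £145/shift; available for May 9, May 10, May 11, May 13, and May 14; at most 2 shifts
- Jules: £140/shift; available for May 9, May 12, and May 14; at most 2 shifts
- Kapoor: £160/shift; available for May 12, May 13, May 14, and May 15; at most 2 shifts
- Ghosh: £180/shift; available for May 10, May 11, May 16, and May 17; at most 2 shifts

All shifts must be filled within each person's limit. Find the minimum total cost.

£1360

May 17 can only be covered by Ghosh, so that assignment is forced.
Picking the cheapest available picker for each shift independently would cost £1335, but that ignores the shift limits.
An optimal schedule: May 9→Jules, May 10→Delgado, May 11→Ferraro, May 12→Jules, May 13→Delgado, May 14→Kapoor, May 15→Ferraro, May 16→Ferraro, May 17→Ghosh.
Total: 140 + 145 + 150 + 140 + 145 + 160 + 150 + 150 + 180 = £1360.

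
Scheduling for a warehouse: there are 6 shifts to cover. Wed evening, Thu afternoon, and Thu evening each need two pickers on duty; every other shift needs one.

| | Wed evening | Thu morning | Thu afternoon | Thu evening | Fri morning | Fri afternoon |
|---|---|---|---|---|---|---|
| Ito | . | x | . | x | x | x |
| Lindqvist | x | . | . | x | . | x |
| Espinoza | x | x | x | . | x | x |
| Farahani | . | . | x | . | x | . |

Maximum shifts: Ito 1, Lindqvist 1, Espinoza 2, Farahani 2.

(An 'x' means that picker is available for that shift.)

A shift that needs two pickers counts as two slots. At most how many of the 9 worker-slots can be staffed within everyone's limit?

6

Total capacity across all pickers is 1+1+2+2 = 6, and 9 slots are needed, so at most 6 can be filled.
An assignment achieving 6: Wed evening→Lindqvist+Espinoza, Thu morning→Ito, Thu afternoon→Espinoza+Farahani, Fri morning→Farahani.
Loads: Ito 1/1, Lindqvist 1/1, Espinoza 2/2, Farahani 2/2.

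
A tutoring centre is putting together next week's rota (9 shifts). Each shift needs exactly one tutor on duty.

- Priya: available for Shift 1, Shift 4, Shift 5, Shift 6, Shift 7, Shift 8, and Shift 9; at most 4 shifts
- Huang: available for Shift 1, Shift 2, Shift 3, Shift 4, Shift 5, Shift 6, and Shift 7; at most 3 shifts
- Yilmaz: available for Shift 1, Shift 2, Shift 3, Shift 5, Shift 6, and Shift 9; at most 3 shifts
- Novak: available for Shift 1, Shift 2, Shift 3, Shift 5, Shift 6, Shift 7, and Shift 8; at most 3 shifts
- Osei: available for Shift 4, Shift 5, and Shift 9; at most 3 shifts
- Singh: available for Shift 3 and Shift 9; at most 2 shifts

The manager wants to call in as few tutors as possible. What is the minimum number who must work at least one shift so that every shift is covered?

3

9 slots to fill and no one can take more than 4, so at least ⌈9/4⌉ = 3 tutors are needed.
Priya, Huang, and Yilmaz alone can cover everything: Shift 1→Huang, Shift 2→Huang, Shift 3→Huang, Shift 4→Priya, Shift 5→Yilmaz, Shift 6→Yilmaz, Shift 7→Priya, Shift 8→Priya, Shift 9→Priya.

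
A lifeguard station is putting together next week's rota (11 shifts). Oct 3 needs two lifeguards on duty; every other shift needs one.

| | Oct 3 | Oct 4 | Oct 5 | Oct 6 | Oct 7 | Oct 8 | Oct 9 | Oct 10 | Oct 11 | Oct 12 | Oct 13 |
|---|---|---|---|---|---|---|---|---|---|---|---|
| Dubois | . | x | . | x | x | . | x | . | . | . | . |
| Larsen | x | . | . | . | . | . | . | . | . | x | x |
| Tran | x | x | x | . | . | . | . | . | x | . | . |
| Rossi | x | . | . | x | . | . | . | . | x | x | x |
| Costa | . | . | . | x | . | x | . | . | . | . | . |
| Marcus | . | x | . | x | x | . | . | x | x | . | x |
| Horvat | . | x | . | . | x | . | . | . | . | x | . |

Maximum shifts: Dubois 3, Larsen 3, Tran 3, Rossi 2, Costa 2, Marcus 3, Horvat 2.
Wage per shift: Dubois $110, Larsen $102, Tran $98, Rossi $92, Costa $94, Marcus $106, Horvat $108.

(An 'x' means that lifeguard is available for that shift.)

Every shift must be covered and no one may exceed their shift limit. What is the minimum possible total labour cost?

$1192

Oct 5 can only be covered by Tran, so that assignment is forced.
Oct 8 can only be covered by Costa, so that assignment is forced.
Oct 9 can only be covered by Dubois, so that assignment is forced.
Picking the cheapest available lifeguard for each shift independently would cost $1170, but that ignores the shift limits.
An optimal schedule: Oct 3→Rossi+Tran, Oct 4→Tran, Oct 5→Tran, Oct 6→Costa, Oct 7→Marcus, Oct 8→Costa, Oct 9→Dubois, Oct 10→Marcus, Oct 11→Rossi, Oct 12→Larsen, Oct 13→Larsen.
Total: 92 + 98 + 98 + 98 + 94 + 106 + 94 + 110 + 106 + 92 + 102 + 102 = $1192.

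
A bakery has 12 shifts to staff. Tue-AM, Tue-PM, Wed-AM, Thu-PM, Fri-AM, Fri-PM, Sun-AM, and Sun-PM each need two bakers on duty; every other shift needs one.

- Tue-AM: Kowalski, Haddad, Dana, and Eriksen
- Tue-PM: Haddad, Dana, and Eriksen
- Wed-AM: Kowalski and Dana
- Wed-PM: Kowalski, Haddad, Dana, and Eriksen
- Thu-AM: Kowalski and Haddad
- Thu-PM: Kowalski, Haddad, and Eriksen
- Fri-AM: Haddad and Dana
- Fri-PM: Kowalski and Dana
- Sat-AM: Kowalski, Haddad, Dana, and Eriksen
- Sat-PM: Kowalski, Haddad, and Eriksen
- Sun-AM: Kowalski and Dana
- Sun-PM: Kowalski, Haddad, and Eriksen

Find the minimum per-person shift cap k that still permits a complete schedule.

5

With 4 bakers and 20 worker-slots to fill, someone must work at least ⌈20/4⌉ = 5 shifts, so k ≥ 5.
k = 5 works: Tue-AM→Haddad+Eriksen, Tue-PM→Haddad+Dana, Wed-AM→Kowalski+Dana, Wed-PM→Eriksen, Thu-AM→Kowalski, Thu-PM→Kowalski+Haddad, Fri-AM→Haddad+Dana, Fri-PM→Kowalski+Dana, Sat-AM→Eriksen, Sat-PM→Eriksen, Sun-AM→Kowalski+Dana, Sun-PM→Haddad+Eriksen.
Loads: Kowalski 5, Haddad 5, Dana 5, Eriksen 5 — all ≤ 5.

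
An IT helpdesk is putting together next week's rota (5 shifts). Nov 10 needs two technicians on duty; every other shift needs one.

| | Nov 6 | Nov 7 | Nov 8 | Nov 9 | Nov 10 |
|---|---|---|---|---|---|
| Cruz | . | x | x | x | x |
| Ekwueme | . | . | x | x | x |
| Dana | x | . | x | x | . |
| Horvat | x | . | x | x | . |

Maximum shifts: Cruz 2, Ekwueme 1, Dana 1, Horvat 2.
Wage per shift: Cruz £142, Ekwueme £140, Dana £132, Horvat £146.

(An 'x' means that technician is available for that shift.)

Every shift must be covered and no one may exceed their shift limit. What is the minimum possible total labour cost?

£848

Nov 7 can only be covered by Cruz, so that assignment is forced.
Nov 10 can only be covered by Cruz and Ekwueme, so that assignment is forced.
Picking the cheapest available technician for each shift independently would cost £820, but that ignores the shift limits.
An optimal schedule: Nov 6→Dana, Nov 7→Cruz, Nov 8→Horvat, Nov 9→Horvat, Nov 10→Cruz+Ekwueme.
Total: 132 + 142 + 146 + 146 + 142 + 140 = £848.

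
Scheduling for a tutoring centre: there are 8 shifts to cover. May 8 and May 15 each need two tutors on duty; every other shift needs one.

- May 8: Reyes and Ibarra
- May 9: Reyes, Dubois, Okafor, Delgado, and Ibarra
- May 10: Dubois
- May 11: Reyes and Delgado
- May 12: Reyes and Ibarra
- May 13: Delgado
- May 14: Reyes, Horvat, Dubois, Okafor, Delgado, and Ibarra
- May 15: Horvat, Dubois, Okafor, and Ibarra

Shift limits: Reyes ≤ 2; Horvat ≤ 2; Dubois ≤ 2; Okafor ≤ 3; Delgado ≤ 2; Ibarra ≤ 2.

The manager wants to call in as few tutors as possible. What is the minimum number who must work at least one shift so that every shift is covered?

5

10 slots to fill and no one can take more than 3, so at least ⌈10/3⌉ = 4 tutors are needed.
Any 4 tutors together have capacity at most 3+2+2+2 = 9 < 10 slots, so 4 can never suffice.
Reyes, Horvat, Dubois, Delgado, and Ibarra alone can cover everything: May 8→Reyes+Ibarra, May 9→Delgado, May 10→Dubois, May 11→Reyes, May 12→Ibarra, May 13→Delgado, May 14→Horvat, May 15→Horvat+Dubois.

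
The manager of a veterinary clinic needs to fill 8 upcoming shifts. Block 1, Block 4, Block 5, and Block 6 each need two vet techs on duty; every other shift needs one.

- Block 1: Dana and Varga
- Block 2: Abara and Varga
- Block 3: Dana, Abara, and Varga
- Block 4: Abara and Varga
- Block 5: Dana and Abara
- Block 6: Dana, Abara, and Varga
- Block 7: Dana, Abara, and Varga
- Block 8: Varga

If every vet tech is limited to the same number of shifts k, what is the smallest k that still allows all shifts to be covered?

4

With 3 vet techs and 12 worker-slots to fill, someone must work at least ⌈12/3⌉ = 4 shifts, so k ≥ 4.
k = 4 works: Block 1→Dana+Varga, Block 2→Abara, Block 3→Dana, Block 4→Abara+Varga, Block 5→Dana+Abara, Block 6→Dana+Abara, Block 7→Varga, Block 8→Varga.
Loads: Dana 4, Abara 4, Varga 4 — all ≤ 4.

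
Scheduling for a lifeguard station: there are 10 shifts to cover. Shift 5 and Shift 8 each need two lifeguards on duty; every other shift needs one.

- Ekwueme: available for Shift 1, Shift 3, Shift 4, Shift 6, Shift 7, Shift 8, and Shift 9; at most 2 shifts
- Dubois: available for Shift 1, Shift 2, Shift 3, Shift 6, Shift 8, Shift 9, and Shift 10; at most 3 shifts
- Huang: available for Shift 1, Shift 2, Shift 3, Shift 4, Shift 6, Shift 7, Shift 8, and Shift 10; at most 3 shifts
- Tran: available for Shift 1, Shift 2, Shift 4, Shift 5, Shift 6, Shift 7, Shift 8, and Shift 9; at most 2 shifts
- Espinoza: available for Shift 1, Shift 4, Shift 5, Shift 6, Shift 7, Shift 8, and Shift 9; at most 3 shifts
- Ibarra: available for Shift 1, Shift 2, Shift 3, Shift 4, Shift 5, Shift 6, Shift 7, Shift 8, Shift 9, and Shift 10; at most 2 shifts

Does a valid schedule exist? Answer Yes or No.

One valid schedule: Shift 1→Huang, Shift 2→Dubois, Shift 3→Ekwueme, Shift 4→Ekwueme, Shift 5→Tran+Espinoza, Shift 6→Huang, Shift 7→Huang, Shift 8→Tran+Espinoza, Shift 9→Dubois, Shift 10→Dubois.
Loads: Ekwueme 2/2, Dubois 3/3, Huang 3/3, Tran 2/2, Espinoza 2/3, Ibarra 0/2 — all within limits.

Yes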